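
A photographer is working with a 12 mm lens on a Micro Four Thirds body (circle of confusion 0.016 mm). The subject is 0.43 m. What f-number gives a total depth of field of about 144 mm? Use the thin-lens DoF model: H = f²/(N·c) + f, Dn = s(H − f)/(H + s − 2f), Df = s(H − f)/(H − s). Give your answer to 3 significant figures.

f/3.51

Write h = H − f = f²/(N·c). The thin-lens limits are Dn = s·h/(h + (s−f)) and Df = s·h/(h − (s−f)), so DoF = Df − Dn = 2·s·(s−f)·h / (h² − (s−f)²).
That is a quadratic in h: DoF·h² − 2·s·(s−f)·h − DoF·(s−f)² = 0 ⇒ h = (s−f)·(s + √(s² + DoF²)) / DoF = 418 × (430 + √(430² + 144²)) / 144 = 418 × (430 + 453.471) / 144 ≈ 2564.5 mm.
Then N = f²/(c·h) = 12² / (0.016 × 2564.5) = 144 / 41.032 ≈ 3.51.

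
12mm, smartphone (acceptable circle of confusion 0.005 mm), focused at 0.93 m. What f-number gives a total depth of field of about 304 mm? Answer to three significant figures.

f/5

Write h = H − f = f²/(N·c). The thin-lens limits are Dn = s·h/(h + (s−f)) and Df = s·h/(h − (s−f)), so DoF = Df − Dn = 2·s·(s−f)·h / (h² − (s−f)²).
That is a quadratic in h: DoF·h² − 2·s·(s−f)·h − DoF·(s−f)² = 0 ⇒ h = (s−f)·(s + √(s² + DoF²)) / DoF = 918 × (930 + √(930² + 304²)) / 304 = 918 × (930 + 978.425) / 304 ≈ 5762.9 mm.
Then N = f²/(c·h) = 12² / (0.005 × 5762.9) = 144 / 28.815 ≈ 5.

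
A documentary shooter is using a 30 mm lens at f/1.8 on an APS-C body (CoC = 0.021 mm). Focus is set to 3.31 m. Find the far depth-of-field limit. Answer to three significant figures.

Hyperfocal distance H = f²/(N·c) + f = 30²/(1.8 × 0.021) + 30 = 900/0.0378 + 30 ≈ 23839.5 mm ≈ 23.84 m.
Far limit Df = s·(H − f)/(H − s) = 3310 × (23839.5 − 30) / (23839.5 − 3310) = 3310 × 23809.5 / 20529.5 ≈ 3838.8 mm ≈ 3.84 m.

3.84 m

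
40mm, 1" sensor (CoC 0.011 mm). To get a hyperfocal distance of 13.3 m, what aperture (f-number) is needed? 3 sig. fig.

f/11

Rearrange H = f²/(N·c) + f for N: N = f² / ((H − f)·c).
N = 40² / ((13300 − 40) × 0.011) = 1600 / 145.9 ≈ 11.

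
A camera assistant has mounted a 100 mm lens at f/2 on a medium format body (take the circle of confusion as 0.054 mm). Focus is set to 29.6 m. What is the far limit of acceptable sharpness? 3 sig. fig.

43.4 m

Hyperfocal distance H = f²/(N·c) + f = 100²/(2 × 0.054) + 100 = 10000/0.108 + 100 ≈ 92692.6 mm ≈ 92.69 m.
Far limit Df = s·(H − f)/(H − s) = 29600 × (92692.6 − 100) / (92692.6 − 29600) = 29600 × 92592.6 / 63092.6 ≈ 43440 mm ≈ 43.4 m.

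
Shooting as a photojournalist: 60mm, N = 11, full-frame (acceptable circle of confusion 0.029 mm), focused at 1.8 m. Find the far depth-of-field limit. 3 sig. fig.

2.13 m

Hyperfocal distance H = f²/(N·c) + f = 60²/(11 × 0.029) + 60 = 3600/0.319 + 60 ≈ 11345.3 mm ≈ 11.35 m.
Far limit Df = s·(H − f)/(H − s) = 1800 × (11345.3 − 60) / (11345.3 − 1800) = 1800 × 11285.3 / 9545.3 ≈ 2128.1 mm ≈ 2.13 m.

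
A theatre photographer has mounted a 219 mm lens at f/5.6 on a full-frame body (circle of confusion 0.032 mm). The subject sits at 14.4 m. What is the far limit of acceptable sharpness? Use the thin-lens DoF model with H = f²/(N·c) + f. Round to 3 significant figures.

Hyperfocal distance H = f²/(N·c) + f = 219²/(5.6 × 0.032) + 219 = 47961/0.1792 + 219 ≈ 267858.5 mm ≈ 267.9 m.
Far limit Df = s·(H − f)/(H − s) = 14400 × (267858.5 − 219) / (267858.5 − 14400) = 14400 × 267639.5 / 253458.5 ≈ 15206 mm ≈ 15.2 m.

15.2 m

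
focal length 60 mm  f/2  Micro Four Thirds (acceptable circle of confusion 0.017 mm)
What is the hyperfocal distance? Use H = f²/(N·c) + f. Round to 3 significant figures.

Hyperfocal distance H = f²/(N·c) + f = 60²/(2 × 0.017) + 60 = 3600/0.034 + 60 ≈ 105942.4 mm ≈ 106 m.

106 m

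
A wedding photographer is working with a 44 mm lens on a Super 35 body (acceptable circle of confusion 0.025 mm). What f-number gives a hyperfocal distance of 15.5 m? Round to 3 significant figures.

Rearrange H = f²/(N·c) + f for N: N = f² / ((H − f)·c).
N = 44² / ((15500 − 44) × 0.025) = 1936 / 386.4 ≈ 5.01.

f/5.01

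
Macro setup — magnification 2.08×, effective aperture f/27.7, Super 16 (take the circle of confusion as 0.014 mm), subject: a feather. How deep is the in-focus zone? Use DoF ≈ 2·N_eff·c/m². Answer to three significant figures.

At magnification m, DoF ≈ 2·N_eff·c/m² = 2 × 27.7 × 0.014 / 2.08² = 0.7756 / 4.326 ≈ 0.179 mm.

0.179 mm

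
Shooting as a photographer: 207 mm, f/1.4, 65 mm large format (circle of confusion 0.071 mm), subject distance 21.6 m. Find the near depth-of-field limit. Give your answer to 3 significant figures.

Hyperfocal distance H = f²/(N·c) + f = 207²/(1.4 × 0.071) + 207 = 42849/0.0994 + 207 ≈ 431283.5 mm ≈ 431.3 m.
Near limit Dn = s·(H − f)/(H + s − 2f) = 21600 × (431283.5 − 207) / (431283.5 + 21600 − 2 × 207) = 21600 × 431076.5 / 452469.5 ≈ 20579 mm ≈ 20.6 m.

20.6 m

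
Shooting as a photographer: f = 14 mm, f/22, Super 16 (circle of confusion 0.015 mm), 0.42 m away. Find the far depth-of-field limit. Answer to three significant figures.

1.33 m

Hyperfocal distance H = f²/(N·c) + f = 14²/(22 × 0.015) + 14 = 196/0.33 + 14 ≈ 607.9 mm ≈ 0.608 m.
Far limit Df = s·(H − f)/(H − s) = 420 × (607.9 − 14) / (607.9 − 420) = 420 × 593.9 / 187.9 ≈ 1327.3 mm ≈ 1.33 m.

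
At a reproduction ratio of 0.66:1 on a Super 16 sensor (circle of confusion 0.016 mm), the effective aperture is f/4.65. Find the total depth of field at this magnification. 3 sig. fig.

At magnification m, DoF ≈ 2·N_eff·c/m² = 2 × 4.65 × 0.016 / 0.66² = 0.1488 / 0.4356 ≈ 0.342 mm.

0.342 mm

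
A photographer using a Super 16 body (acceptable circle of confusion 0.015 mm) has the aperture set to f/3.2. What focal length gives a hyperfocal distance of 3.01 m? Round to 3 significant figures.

From H = f²/(N·c) + f, with f ≪ H: f ≈ √(H·N·c) = √(3010 × 3.2 × 0.015) = √144.48 ≈ 12.02 mm.
The +f correction barely moves this — solving exactly, f² + N·c·f − N·c·H = 0 ⇒ f = (−N·c + √((N·c)² + 4·N·c·H))/2 = (−0.048 + √577.92)/2 ≈ 11.996 mm, so f ≈ 12.0 mm.

12.0 mm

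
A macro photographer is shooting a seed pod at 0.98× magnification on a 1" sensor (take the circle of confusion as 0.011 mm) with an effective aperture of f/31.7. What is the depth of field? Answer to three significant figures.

At magnification m, DoF ≈ 2·N_eff·c/m² = 2 × 31.7 × 0.011 / 0.98² = 0.6974 / 0.9604 ≈ 0.726 mm.

0.726 mm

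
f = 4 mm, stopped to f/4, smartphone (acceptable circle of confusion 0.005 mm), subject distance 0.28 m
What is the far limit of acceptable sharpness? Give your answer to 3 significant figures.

Hyperfocal distance H = f²/(N·c) + f = 4²/(4 × 0.005) + 4 = 16/0.02 + 4 ≈ 804.0 mm ≈ 0.804 m.
Far limit Df = s·(H − f)/(H − s) = 280 × (804.0 − 4) / (804.0 − 280) = 280 × 800.0 / 524.0 ≈ 427.48 mm.

427 mm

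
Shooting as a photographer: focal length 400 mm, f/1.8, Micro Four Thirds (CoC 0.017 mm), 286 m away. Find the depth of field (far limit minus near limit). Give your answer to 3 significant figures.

Hyperfocal distance H = f²/(N·c) + f = 400²/(1.8 × 0.017) + 400 = 160000/0.0306 + 400 ≈ 5229158.2 mm ≈ 5229 m.
Near limit Dn = s·(H − f)/(H + s − 2f) = 286000 × (5229158.2 − 400) / (5229158.2 + 286000 − 2 × 400) = 286000 × 5228758.2 / 5514358.2 ≈ 271187 mm.
Far limit Df = s·(H − f)/(H − s) = 286000 × (5229158.2 − 400) / (5229158.2 − 286000) = 286000 × 5228758.2 / 4943158.2 ≈ 302524 mm.
Depth of field = Df − Dn = 302524 − 271187 ≈ 31337 mm ≈ 31.3 m.

31.3 m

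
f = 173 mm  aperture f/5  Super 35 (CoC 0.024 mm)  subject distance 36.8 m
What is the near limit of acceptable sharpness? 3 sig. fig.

32.1 m

Hyperfocal distance H = f²/(N·c) + f = 173²/(5 × 0.024) + 173 = 29929/0.12 + 173 ≈ 249581.3 mm ≈ 249.6 m.
Near limit Dn = s·(H − f)/(H + s − 2f) = 36800 × (249581.3 − 173) / (249581.3 + 36800 − 2 × 173) = 36800 × 249408.3 / 286035.3 ≈ 32088 mm ≈ 32.1 m.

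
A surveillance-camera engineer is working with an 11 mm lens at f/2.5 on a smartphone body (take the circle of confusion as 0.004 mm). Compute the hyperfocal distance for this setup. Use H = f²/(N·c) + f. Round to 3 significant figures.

Hyperfocal distance H = f²/(N·c) + f = 11²/(2.5 × 0.004) + 11 = 121/0.01 + 11 ≈ 12111.0 mm ≈ 12.1 m.

12.1 m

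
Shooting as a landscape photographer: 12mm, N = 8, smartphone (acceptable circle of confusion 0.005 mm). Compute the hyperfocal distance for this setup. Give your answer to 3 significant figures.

3.61 m

Hyperfocal distance H = f²/(N·c) + f = 12²/(8 × 0.005) + 12 = 144/0.04 + 12 ≈ 3612.0 mm ≈ 3.61 m.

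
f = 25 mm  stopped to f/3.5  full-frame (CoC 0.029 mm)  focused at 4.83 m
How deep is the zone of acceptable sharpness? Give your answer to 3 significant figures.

Hyperfocal distance H = f²/(N·c) + f = 25²/(3.5 × 0.029) + 25 = 625/0.1015 + 25 ≈ 6182.6 mm ≈ 6.183 m.
Near limit Dn = s·(H − f)/(H + s − 2f) = 4830 × (6182.6 − 25) / (6182.6 + 4830 − 2 × 25) = 4830 × 6157.6 / 10962.6 ≈ 2713 mm.
Far limit Df = s·(H − f)/(H − s) = 4830 × (6182.6 − 25) / (6182.6 − 4830) = 4830 × 6157.6 / 1352.6 ≈ 21988 mm.
Depth of field = Df − Dn = 21988 − 2713 ≈ 19275 mm ≈ 19.3 m.

19.3 m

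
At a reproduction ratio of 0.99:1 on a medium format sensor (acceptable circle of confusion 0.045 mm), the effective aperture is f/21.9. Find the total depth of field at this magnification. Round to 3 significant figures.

2.01 mm

At magnification m, DoF ≈ 2·N_eff·c/m² = 2 × 21.9 × 0.045 / 0.99² = 1.971 / 0.9801 ≈ 2.01 mm.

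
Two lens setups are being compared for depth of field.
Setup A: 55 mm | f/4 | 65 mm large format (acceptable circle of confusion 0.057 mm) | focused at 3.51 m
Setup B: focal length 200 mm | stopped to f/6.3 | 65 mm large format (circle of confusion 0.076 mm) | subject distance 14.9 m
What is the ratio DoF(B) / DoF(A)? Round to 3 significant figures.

Setup A: H = 55²/(4×0.057) + 55 ≈ 13322.5 mm; DoF = Df − Dn = 4745.9 − 2784.8 ≈ 1961.1 mm.
Setup B: H = 200²/(6.3×0.076) + 200 ≈ 83742.2 mm; DoF = Df − Dn = 18081.6 − 12670.5 ≈ 5411.1 mm.
Ratio = 5411.1 / 1961.1 ≈ 2.76.

2.76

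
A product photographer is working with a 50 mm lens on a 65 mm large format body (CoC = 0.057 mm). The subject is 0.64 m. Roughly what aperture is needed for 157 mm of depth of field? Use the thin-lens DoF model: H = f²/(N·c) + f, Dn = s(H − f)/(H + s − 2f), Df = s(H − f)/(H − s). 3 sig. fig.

Write h = H − f = f²/(N·c). The thin-lens limits are Dn = s·h/(h + (s−f)) and Df = s·h/(h − (s−f)), so DoF = Df − Dn = 2·s·(s−f)·h / (h² − (s−f)²).
That is a quadratic in h: DoF·h² − 2·s·(s−f)·h − DoF·(s−f)² = 0 ⇒ h = (s−f)·(s + √(s² + DoF²)) / DoF = 590 × (640 + √(640² + 157²)) / 157 = 590 × (640 + 658.976) / 157 ≈ 4881.5 mm.
Then N = f²/(c·h) = 50² / (0.057 × 4881.5) = 2500 / 278.25 ≈ 8.98.

f/8.98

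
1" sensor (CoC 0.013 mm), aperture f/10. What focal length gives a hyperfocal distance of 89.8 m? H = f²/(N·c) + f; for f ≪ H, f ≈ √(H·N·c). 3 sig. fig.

From H = f²/(N·c) + f, with f ≪ H: f ≈ √(H·N·c) = √(89800 × 10 × 0.013) = √11674 ≈ 108.0 mm.
The +f correction barely moves this — solving exactly, f² + N·c·f − N·c·H = 0 ⇒ f = (−N·c + √((N·c)² + 4·N·c·H))/2 = (−0.13 + √46696)/2 ≈ 107.98 mm, so f ≈ 108 mm.

108 mm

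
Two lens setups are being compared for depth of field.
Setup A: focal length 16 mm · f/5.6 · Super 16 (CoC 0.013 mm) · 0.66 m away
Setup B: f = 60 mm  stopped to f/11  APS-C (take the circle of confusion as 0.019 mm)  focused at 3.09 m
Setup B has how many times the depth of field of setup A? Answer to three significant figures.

4.48

Setup A: H = 16²/(5.6×0.013) + 16 ≈ 3532.5 mm; DoF = Df − Dn = 807.97 − 557.84 ≈ 250.13 mm.
Setup B: H = 60²/(11×0.019) + 60 ≈ 17284.9 mm; DoF = Df − Dn = 3749.6 − 2627.8 ≈ 1121.8 mm.
Ratio = 1121.8 / 250.13 ≈ 4.48.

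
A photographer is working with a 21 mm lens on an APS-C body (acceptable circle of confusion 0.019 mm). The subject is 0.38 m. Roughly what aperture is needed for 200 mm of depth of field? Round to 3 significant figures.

f/16

Write h = H − f = f²/(N·c). The thin-lens limits are Dn = s·h/(h + (s−f)) and Df = s·h/(h − (s−f)), so DoF = Df − Dn = 2·s·(s−f)·h / (h² − (s−f)²).
That is a quadratic in h: DoF·h² − 2·s·(s−f)·h − DoF·(s−f)² = 0 ⇒ h = (s−f)·(s + √(s² + DoF²)) / DoF = 359 × (380 + √(380² + 200²)) / 200 = 359 × (380 + 429.418) / 200 ≈ 1452.9 mm.
Then N = f²/(c·h) = 21² / (0.019 × 1452.9) = 441 / 27.605 ≈ 16.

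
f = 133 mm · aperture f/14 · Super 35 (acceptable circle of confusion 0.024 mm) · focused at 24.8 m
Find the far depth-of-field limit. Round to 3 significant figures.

46.7 m

Hyperfocal distance H = f²/(N·c) + f = 133²/(14 × 0.024) + 133 = 17689/0.336 + 133 ≈ 52778.8 mm ≈ 52.78 m.
Far limit Df = s·(H − f)/(H − s) = 24800 × (52778.8 − 133) / (52778.8 − 24800) = 24800 × 52645.8 / 27978.8 ≈ 46664 mm ≈ 46.7 m.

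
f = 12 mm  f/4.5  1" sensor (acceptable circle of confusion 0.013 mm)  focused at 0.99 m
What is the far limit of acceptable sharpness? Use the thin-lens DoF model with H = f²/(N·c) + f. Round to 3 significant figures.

Hyperfocal distance H = f²/(N·c) + f = 12²/(4.5 × 0.013) + 12 = 144/0.0585 + 12 ≈ 2473.5 mm ≈ 2.474 m.
Far limit Df = s·(H − f)/(H − s) = 990 × (2473.5 − 12) / (2473.5 − 990) = 990 × 2461.5 / 1483.5 ≈ 1642.6 mm ≈ 1.64 m.

1.64 m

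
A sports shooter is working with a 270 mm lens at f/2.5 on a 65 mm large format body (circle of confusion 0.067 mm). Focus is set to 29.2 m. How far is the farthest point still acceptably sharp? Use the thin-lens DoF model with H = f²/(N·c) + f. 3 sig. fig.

31.3 m

Hyperfocal distance H = f²/(N·c) + f = 270²/(2.5 × 0.067) + 270 = 72900/0.1675 + 270 ≈ 435493.9 mm ≈ 435.5 m.
Far limit Df = s·(H − f)/(H − s) = 29200 × (435493.9 − 270) / (435493.9 − 29200) = 29200 × 435223.9 / 406293.9 ≈ 31279 mm ≈ 31.3 m.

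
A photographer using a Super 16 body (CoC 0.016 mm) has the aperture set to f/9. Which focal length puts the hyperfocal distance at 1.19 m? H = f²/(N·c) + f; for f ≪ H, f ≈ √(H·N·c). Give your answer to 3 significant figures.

13.0 mm

From H = f²/(N·c) + f, with f ≪ H: f ≈ √(H·N·c) = √(1190 × 9 × 0.016) = √171.36 ≈ 13.09 mm.
Exact: f² + N·c·f − N·c·H = 0 ⇒ f = (−N·c + √((N·c)² + 4·N·c·H))/2 = (−0.144 + √685.46)/2 ≈ 13.019 mm ≈ 13.0 mm.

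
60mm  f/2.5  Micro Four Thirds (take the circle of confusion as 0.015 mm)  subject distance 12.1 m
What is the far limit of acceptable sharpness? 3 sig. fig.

Hyperfocal distance H = f²/(N·c) + f = 60²/(2.5 × 0.015) + 60 = 3600/0.0375 + 60 ≈ 96060.0 mm ≈ 96.06 m.
Far limit Df = s·(H − f)/(H − s) = 12100 × (96060.0 − 60) / (96060.0 − 12100) = 12100 × 96000.0 / 83960.0 ≈ 13835 mm ≈ 13.8 m.

13.8 m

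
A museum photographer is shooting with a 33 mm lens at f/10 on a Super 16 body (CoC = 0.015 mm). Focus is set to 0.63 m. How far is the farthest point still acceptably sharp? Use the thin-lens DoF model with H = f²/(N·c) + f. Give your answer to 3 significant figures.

Hyperfocal distance H = f²/(N·c) + f = 33²/(10 × 0.015) + 33 = 1089/0.15 + 33 ≈ 7293.0 mm ≈ 7.293 m.
Far limit Df = s·(H − f)/(H − s) = 630 × (7293.0 − 33) / (7293.0 − 630) = 630 × 7260.0 / 6663.0 ≈ 686.45 mm ≈ 0.686 m.

0.686 m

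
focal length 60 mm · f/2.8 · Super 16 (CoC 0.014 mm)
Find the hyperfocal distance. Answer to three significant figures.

Hyperfocal distance H = f²/(N·c) + f = 60²/(2.8 × 0.014) + 60 = 3600/0.0392 + 60 ≈ 91896.7 mm ≈ 91.9 m.

91.9 m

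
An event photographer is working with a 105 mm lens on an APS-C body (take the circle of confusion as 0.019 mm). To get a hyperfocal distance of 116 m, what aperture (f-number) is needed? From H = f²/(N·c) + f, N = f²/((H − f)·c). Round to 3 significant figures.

Rearrange H = f²/(N·c) + f for N: N = f² / ((H − f)·c).
N = 105² / ((116000 − 105) × 0.019) = 11025 / 2202 ≈ 5.01.

f/5.01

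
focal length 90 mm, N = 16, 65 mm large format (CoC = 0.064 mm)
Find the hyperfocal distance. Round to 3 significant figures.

8.00 m

Hyperfocal distance H = f²/(N·c) + f = 90²/(16 × 0.064) + 90 = 8100/1.024 + 90 ≈ 8000.2 mm ≈ 8.00 m.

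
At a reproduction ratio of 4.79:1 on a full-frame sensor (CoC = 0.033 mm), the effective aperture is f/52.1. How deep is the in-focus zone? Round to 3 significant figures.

At magnification m, DoF ≈ 2·N_eff·c/m² = 2 × 52.1 × 0.033 / 4.79² = 3.439 / 22.94 ≈ 0.15 mm.

0.150 mm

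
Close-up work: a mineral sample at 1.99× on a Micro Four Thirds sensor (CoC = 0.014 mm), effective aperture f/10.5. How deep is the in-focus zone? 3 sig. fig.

0.0742 mm

At magnification m, DoF ≈ 2·N_eff·c/m² = 2 × 10.5 × 0.014 / 1.99² = 0.294 / 3.96 ≈ 0.0742 mm.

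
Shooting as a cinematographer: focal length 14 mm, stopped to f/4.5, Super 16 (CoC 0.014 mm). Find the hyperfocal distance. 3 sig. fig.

3.13 m

Hyperfocal distance H = f²/(N·c) + f = 14²/(4.5 × 0.014) + 14 = 196/0.063 + 14 ≈ 3125.1 mm ≈ 3.13 m.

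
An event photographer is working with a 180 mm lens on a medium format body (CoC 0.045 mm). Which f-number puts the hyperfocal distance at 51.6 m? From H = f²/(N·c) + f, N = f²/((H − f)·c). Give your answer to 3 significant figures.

f/14

Rearrange H = f²/(N·c) + f for N: N = f² / ((H − f)·c).
N = 180² / ((51600 − 180) × 0.045) = 32400 / 2314 ≈ 14.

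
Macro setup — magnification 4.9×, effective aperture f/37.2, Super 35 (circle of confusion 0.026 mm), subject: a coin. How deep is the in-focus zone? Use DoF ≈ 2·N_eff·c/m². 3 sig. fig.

At magnification m, DoF ≈ 2·N_eff·c/m² = 2 × 37.2 × 0.026 / 4.9² = 1.934 / 24.01 ≈ 0.0806 mm.

0.0806 mm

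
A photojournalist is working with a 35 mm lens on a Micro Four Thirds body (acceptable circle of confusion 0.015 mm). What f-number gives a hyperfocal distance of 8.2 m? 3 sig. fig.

Rearrange H = f²/(N·c) + f for N: N = f² / ((H − f)·c).
N = 35² / ((8200 − 35) × 0.015) = 1225 / 122.5 ≈ 10.

f/10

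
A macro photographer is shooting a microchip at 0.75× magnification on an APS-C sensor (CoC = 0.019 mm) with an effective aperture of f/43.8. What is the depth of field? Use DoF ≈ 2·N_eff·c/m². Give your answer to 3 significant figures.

2.96 mm

At magnification m, DoF ≈ 2·N_eff·c/m² = 2 × 43.8 × 0.019 / 0.75² = 1.664 / 0.5625 ≈ 2.96 mm.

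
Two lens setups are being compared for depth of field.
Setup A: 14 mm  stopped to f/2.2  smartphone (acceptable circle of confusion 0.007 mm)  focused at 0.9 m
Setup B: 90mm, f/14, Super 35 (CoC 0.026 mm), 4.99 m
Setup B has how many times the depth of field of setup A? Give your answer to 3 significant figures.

Setup A: H = 14²/(2.2×0.007) + 14 ≈ 12741.3 mm; DoF = Df − Dn = 967.34 − 841.42 ≈ 125.92 mm.
Setup B: H = 90²/(14×0.026) + 90 ≈ 22342.7 mm; DoF = Df − Dn = 6399.1 − 4089.5 ≈ 2309.6 mm.
Ratio = 2309.6 / 125.92 ≈ 18.3.

18.3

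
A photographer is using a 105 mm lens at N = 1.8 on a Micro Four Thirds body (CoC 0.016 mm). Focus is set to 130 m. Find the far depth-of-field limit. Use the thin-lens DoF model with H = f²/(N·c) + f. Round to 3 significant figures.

Hyperfocal distance H = f²/(N·c) + f = 105²/(1.8 × 0.016) + 105 = 11025/0.0288 + 105 ≈ 382917.5 mm ≈ 382.9 m.
Far limit Df = s·(H − f)/(H − s) = 130000 × (382917.5 − 105) / (382917.5 − 130000) = 130000 × 382812.5 / 252917.5 ≈ 196766 mm ≈ 197 m.

197 m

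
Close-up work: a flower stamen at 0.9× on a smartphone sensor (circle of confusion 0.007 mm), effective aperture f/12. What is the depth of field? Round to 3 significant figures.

0.207 mm

At magnification m, DoF ≈ 2·N_eff·c/m² = 2 × 12 × 0.007 / 0.9² = 0.168 / 0.81 ≈ 0.207 mm.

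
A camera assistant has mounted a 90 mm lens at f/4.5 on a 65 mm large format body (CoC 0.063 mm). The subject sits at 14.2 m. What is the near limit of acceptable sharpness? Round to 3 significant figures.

9.51 m

Hyperfocal distance H = f²/(N·c) + f = 90²/(4.5 × 0.063) + 90 = 8100/0.2835 + 90 ≈ 28661.4 mm ≈ 28.66 m.
Near limit Dn = s·(H − f)/(H + s − 2f) = 14200 × (28661.4 − 90) / (28661.4 + 14200 − 2 × 90) = 14200 × 28571.4 / 42681.4 ≈ 9505.6 mm ≈ 9.51 m.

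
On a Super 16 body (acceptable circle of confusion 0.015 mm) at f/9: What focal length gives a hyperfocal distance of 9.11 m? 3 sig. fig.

From H = f²/(N·c) + f, with f ≪ H: f ≈ √(H·N·c) = √(9110 × 9 × 0.015) = √1229.9 ≈ 35.07 mm.
Exact: f² + N·c·f − N·c·H = 0 ⇒ f = (−N·c + √((N·c)² + 4·N·c·H))/2 = (−0.135 + √4919.4)/2 ≈ 35.002 mm ≈ 35.0 mm.

35.0 mm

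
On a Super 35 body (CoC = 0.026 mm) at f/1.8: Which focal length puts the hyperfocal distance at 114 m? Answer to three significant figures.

73.0 mm

From H = f²/(N·c) + f, with f ≪ H: f ≈ √(H·N·c) = √(114000 × 1.8 × 0.026) = √5335.2 ≈ 73.04 mm.
The +f correction barely moves this — solving exactly, f² + N·c·f − N·c·H = 0 ⇒ f = (−N·c + √((N·c)² + 4·N·c·H))/2 = (−0.0468 + √21341)/2 ≈ 73.019 mm, so f ≈ 73.0 mm.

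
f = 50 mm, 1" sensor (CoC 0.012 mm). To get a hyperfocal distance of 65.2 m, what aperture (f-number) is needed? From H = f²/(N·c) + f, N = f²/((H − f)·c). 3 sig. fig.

Rearrange H = f²/(N·c) + f for N: N = f² / ((H − f)·c).
N = 50² / ((65200 − 50) × 0.012) = 2500 / 781.8 ≈ 3.20.

f/3.20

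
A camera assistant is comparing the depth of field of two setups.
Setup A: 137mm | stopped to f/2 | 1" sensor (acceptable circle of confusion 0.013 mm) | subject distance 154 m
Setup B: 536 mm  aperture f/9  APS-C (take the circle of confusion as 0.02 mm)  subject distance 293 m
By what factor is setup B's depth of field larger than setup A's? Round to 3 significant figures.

Setup A: H = 137²/(2×0.013) + 137 ≈ 722021.6 mm; DoF = Df − Dn = 195715 − 126943 ≈ 68772 mm.
Setup B: H = 536²/(9×0.02) + 536 ≈ 1596624.9 mm; DoF = Df − Dn = 358734 − 247626 ≈ 111108 mm.
Ratio = 111108 / 68772 ≈ 1.62.

1.62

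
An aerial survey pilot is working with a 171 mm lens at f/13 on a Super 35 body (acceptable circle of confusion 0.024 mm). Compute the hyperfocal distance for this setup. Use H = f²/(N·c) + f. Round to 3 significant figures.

93.9 m

Hyperfocal distance H = f²/(N·c) + f = 171²/(13 × 0.024) + 171 = 29241/0.312 + 171 ≈ 93892.2 mm ≈ 93.9 m.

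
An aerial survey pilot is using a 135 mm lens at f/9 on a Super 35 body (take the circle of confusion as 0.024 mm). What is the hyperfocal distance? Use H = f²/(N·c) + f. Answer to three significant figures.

84.5 m

Hyperfocal distance H = f²/(N·c) + f = 135²/(9 × 0.024) + 135 = 18225/0.216 + 135 ≈ 84510.0 mm ≈ 84.5 m.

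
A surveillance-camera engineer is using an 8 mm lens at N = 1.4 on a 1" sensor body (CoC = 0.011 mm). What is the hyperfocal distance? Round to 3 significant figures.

Hyperfocal distance H = f²/(N·c) + f = 8²/(1.4 × 0.011) + 8 = 64/0.0154 + 8 ≈ 4163.8 mm ≈ 4.16 m.

4.16 m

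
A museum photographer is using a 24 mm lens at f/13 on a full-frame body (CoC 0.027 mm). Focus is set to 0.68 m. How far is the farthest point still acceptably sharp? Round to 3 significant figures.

1.13 m

Hyperfocal distance H = f²/(N·c) + f = 24²/(13 × 0.027) + 24 = 576/0.351 + 24 ≈ 1665.0 mm ≈ 1.665 m.
Far limit Df = s·(H − f)/(H − s) = 680 × (1665.0 − 24) / (1665.0 − 680) = 680 × 1641.0 / 985.0 ≈ 1132.9 mm ≈ 1.13 m.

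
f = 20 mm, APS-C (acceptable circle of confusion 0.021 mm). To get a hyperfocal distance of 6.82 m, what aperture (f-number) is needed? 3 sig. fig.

f/2.80

Rearrange H = f²/(N·c) + f for N: N = f² / ((H − f)·c).
N = 20² / ((6820 − 20) × 0.021) = 400 / 142.8 ≈ 2.80.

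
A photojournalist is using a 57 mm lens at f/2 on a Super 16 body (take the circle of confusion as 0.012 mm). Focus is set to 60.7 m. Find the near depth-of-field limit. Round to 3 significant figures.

41.9 m

Hyperfocal distance H = f²/(N·c) + f = 57²/(2 × 0.012) + 57 = 3249/0.024 + 57 ≈ 135432.0 mm ≈ 135.4 m.
Near limit Dn = s·(H − f)/(H + s − 2f) = 60700 × (135432.0 − 57) / (135432.0 + 60700 − 2 × 57) = 60700 × 135375.0 / 196018.0 ≈ 41921 mm ≈ 41.9 m.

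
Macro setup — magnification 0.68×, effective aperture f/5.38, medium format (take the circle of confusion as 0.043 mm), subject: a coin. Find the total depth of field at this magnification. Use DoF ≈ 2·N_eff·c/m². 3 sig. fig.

At magnification m, DoF ≈ 2·N_eff·c/m² = 2 × 5.38 × 0.043 / 0.68² = 0.4627 / 0.4624 ≈ 1 mm.

1.00 mm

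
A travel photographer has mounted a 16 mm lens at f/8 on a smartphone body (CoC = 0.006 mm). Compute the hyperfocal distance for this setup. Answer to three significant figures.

Hyperfocal distance H = f²/(N·c) + f = 16²/(8 × 0.006) + 16 = 256/0.048 + 16 ≈ 5349.3 mm ≈ 5.35 m.

5.35 m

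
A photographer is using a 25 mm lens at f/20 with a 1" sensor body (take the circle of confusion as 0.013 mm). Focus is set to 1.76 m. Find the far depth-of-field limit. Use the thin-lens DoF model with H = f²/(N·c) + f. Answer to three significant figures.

6.33 m

Hyperfocal distance H = f²/(N·c) + f = 25²/(20 × 0.013) + 25 = 625/0.26 + 25 ≈ 2428.8 mm ≈ 2.429 m.
Far limit Df = s·(H − f)/(H − s) = 1760 × (2428.8 − 25) / (2428.8 − 1760) = 1760 × 2403.8 / 668.8 ≈ 6325.5 mm ≈ 6.33 m.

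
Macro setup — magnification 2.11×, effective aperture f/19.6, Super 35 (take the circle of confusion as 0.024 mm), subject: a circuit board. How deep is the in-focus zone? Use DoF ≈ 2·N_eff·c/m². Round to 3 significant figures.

At magnification m, DoF ≈ 2·N_eff·c/m² = 2 × 19.6 × 0.024 / 2.11² = 0.9408 / 4.452 ≈ 0.211 mm.

0.211 mm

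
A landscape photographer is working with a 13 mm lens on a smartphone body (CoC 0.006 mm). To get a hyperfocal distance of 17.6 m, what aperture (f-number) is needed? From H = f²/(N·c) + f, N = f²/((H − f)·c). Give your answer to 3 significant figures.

Rearrange H = f²/(N·c) + f for N: N = f² / ((H − f)·c).
N = 13² / ((17600 − 13) × 0.006) = 169 / 105.5 ≈ 1.60.

f/1.60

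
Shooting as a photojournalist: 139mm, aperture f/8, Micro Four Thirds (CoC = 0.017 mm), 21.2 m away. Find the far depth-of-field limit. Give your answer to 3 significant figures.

Hyperfocal distance H = f²/(N·c) + f = 139²/(8 × 0.017) + 139 = 19321/0.136 + 139 ≈ 142205.2 mm ≈ 142.2 m.
Far limit Df = s·(H − f)/(H − s) = 21200 × (142205.2 − 139) / (142205.2 − 21200) = 21200 × 142066.2 / 121005.2 ≈ 24890 mm ≈ 24.9 m.

24.9 m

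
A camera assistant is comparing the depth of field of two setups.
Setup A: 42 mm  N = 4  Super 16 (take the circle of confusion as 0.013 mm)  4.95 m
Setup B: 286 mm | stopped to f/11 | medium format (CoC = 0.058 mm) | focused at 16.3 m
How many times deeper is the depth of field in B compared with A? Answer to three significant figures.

Setup A: H = 42²/(4×0.013) + 42 ≈ 33965.1 mm; DoF = Df − Dn = 5787.3 − 4324.4 ≈ 1462.9 mm.
Setup B: H = 286²/(11×0.058) + 286 ≈ 128492.9 mm; DoF = Df − Dn = 18626.6 − 14490.1 ≈ 4136.5 mm.
Ratio = 4136.5 / 1462.9 ≈ 2.83.

2.83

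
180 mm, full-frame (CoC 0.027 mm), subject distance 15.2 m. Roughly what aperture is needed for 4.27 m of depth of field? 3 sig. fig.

Write h = H − f = f²/(N·c). The thin-lens limits are Dn = s·h/(h + (s−f)) and Df = s·h/(h − (s−f)), so DoF = Df − Dn = 2·s·(s−f)·h / (h² − (s−f)²).
That is a quadratic in h: DoF·h² − 2·s·(s−f)·h − DoF·(s−f)² = 0 ⇒ h = (s−f)·(s + √(s² + DoF²)) / DoF = 15020 × (15200 + √(15200² + 4270²)) / 4270 = 15020 × (15200 + 15788.4) / 4270 ≈ 109004 mm.
Then N = f²/(c·h) = 180² / (0.027 × 109004) = 32400 / 2943.1 ≈ 11.

f/11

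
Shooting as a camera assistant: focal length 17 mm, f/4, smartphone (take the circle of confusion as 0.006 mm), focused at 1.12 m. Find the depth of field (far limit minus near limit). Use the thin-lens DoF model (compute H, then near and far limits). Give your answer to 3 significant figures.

Hyperfocal distance H = f²/(N·c) + f = 17²/(4 × 0.006) + 17 = 289/0.024 + 17 ≈ 12058.7 mm ≈ 12.06 m.
Near limit Dn = s·(H − f)/(H + s − 2f) = 1120 × (12058.7 − 17) / (12058.7 + 1120 − 2 × 17) = 1120 × 12041.7 / 13144.7 ≈ 1026.02 mm.
Far limit Df = s·(H − f)/(H − s) = 1120 × (12058.7 − 17) / (12058.7 − 1120) = 1120 × 12041.7 / 10938.7 ≈ 1232.94 mm.
Depth of field = Df − Dn = 1232.94 − 1026.02 ≈ 206.92 mm.

207 mm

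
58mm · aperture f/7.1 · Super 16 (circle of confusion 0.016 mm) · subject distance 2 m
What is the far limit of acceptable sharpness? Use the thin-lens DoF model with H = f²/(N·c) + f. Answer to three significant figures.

2.14 m

Hyperfocal distance H = f²/(N·c) + f = 58²/(7.1 × 0.016) + 58 = 3364/0.1136 + 58 ≈ 29670.7 mm ≈ 29.67 m.
Far limit Df = s·(H − f)/(H − s) = 2000 × (29670.7 − 58) / (29670.7 − 2000) = 2000 × 29612.7 / 27670.7 ≈ 2140.4 mm ≈ 2.14 m.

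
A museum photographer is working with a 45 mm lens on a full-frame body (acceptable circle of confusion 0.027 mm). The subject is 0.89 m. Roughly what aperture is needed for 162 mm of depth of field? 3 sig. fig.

f/8.01

Write h = H − f = f²/(N·c). The thin-lens limits are Dn = s·h/(h + (s−f)) and Df = s·h/(h − (s−f)), so DoF = Df − Dn = 2·s·(s−f)·h / (h² − (s−f)²).
That is a quadratic in h: DoF·h² − 2·s·(s−f)·h − DoF·(s−f)² = 0 ⇒ h = (s−f)·(s + √(s² + DoF²)) / DoF = 845 × (890 + √(890² + 162²)) / 162 = 845 × (890 + 904.624) / 162 ≈ 9360.8 mm.
Then N = f²/(c·h) = 45² / (0.027 × 9360.8) = 2025 / 252.74 ≈ 8.01.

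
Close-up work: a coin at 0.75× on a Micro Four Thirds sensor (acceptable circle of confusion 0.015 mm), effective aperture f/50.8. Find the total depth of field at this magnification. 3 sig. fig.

2.71 mm

At magnification m, DoF ≈ 2·N_eff·c/m² = 2 × 50.8 × 0.015 / 0.75² = 1.524 / 0.5625 ≈ 2.71 mm.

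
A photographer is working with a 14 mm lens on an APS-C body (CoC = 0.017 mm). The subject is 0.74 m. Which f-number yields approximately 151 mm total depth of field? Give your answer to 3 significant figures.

f/1.60

Write h = H − f = f²/(N·c). The thin-lens limits are Dn = s·h/(h + (s−f)) and Df = s·h/(h − (s−f)), so DoF = Df − Dn = 2·s·(s−f)·h / (h² − (s−f)²).
That is a quadratic in h: DoF·h² − 2·s·(s−f)·h − DoF·(s−f)² = 0 ⇒ h = (s−f)·(s + √(s² + DoF²)) / DoF = 726 × (740 + √(740² + 151²)) / 151 = 726 × (740 + 755.249) / 151 ≈ 7189.1 mm.
Then N = f²/(c·h) = 14² / (0.017 × 7189.1) = 196 / 122.21 ≈ 1.60.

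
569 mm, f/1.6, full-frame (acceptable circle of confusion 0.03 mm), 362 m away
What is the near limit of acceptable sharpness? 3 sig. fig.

Hyperfocal distance H = f²/(N·c) + f = 569²/(1.6 × 0.03) + 569 = 323761/0.048 + 569 ≈ 6745589.8 mm ≈ 6746 m.
Near limit Dn = s·(H − f)/(H + s − 2f) = 362000 × (6745589.8 − 569) / (6745589.8 + 362000 − 2 × 569) = 362000 × 6745020.8 / 7106451.8 ≈ 343589 mm ≈ 344 m.

344 m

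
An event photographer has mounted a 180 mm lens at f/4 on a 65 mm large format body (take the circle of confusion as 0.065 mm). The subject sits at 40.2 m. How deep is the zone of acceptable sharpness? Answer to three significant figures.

Hyperfocal distance H = f²/(N·c) + f = 180²/(4 × 0.065) + 180 = 32400/0.26 + 180 ≈ 124795.4 mm ≈ 124.8 m.
Near limit Dn = s·(H − f)/(H + s − 2f) = 40200 × (124795.4 − 180) / (124795.4 + 40200 − 2 × 180) = 40200 × 124615.4 / 164635.4 ≈ 30428 mm.
Far limit Df = s·(H − f)/(H − s) = 40200 × (124795.4 − 180) / (124795.4 − 40200) = 40200 × 124615.4 / 84595.4 ≈ 59218 mm.
Depth of field = Df − Dn = 59218 − 30428 ≈ 28790 mm ≈ 28.8 m.

28.8 m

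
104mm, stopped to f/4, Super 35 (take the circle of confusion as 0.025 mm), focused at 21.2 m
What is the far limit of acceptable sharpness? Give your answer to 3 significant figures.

26.3 m

Hyperfocal distance H = f²/(N·c) + f = 104²/(4 × 0.025) + 104 = 10816/0.1 + 104 ≈ 108264.0 mm ≈ 108.3 m.
Far limit Df = s·(H − f)/(H − s) = 21200 × (108264.0 − 104) / (108264.0 − 21200) = 21200 × 108160.0 / 87064.0 ≈ 26337 mm ≈ 26.3 m.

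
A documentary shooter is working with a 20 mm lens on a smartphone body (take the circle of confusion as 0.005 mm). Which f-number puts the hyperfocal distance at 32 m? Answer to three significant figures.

f/2.50

Rearrange H = f²/(N·c) + f for N: N = f² / ((H − f)·c).
N = 20² / ((32000 − 20) × 0.005) = 400 / 159.9 ≈ 2.50.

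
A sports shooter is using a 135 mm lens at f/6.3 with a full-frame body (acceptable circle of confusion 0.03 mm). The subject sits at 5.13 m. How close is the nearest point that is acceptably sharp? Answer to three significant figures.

4.88 m

Hyperfocal distance H = f²/(N·c) + f = 135²/(6.3 × 0.03) + 135 = 18225/0.189 + 135 ≈ 96563.6 mm ≈ 96.56 m.
Near limit Dn = s·(H − f)/(H + s − 2f) = 5130 × (96563.6 − 135) / (96563.6 + 5130 − 2 × 135) = 5130 × 96428.6 / 101423.6 ≈ 4877.4 mm ≈ 4.88 m.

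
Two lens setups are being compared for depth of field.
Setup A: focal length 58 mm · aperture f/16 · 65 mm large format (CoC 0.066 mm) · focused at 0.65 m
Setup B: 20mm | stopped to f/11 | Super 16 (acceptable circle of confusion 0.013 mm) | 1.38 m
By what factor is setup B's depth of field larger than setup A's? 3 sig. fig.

7.02

Setup A: H = 58²/(16×0.066) + 58 ≈ 3243.6 mm; DoF = Df − Dn = 798.36 − 548.14 ≈ 250.22 mm.
Setup B: H = 20²/(11×0.013) + 20 ≈ 2817.2 mm; DoF = Df − Dn = 2685.9 − 928.5 ≈ 1757.4 mm.
Ratio = 1757.4 / 250.22 ≈ 7.02.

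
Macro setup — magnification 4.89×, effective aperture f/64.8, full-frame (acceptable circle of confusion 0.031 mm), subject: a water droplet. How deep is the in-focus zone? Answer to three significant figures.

0.168 mm

At magnification m, DoF ≈ 2·N_eff·c/m² = 2 × 64.8 × 0.031 / 4.89² = 4.018 / 23.91 ≈ 0.168 mm.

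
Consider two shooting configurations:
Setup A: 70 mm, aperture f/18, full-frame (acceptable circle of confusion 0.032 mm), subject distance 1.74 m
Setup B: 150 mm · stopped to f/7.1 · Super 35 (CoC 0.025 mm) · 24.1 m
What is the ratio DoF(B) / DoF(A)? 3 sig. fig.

Setup A: H = 70²/(18×0.032) + 70 ≈ 8576.9 mm; DoF = Df − Dn = 2165.01 − 1454.47 ≈ 710.54 mm.
Setup B: H = 150²/(7.1×0.025) + 150 ≈ 126910.6 mm; DoF = Df − Dn = 29714.2 − 20270.2 ≈ 9444.0 mm.
Ratio = 9444.0 / 710.54 ≈ 13.3.

13.3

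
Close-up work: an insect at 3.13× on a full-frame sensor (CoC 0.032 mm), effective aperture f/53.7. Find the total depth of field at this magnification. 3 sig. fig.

At magnification m, DoF ≈ 2·N_eff·c/m² = 2 × 53.7 × 0.032 / 3.13² = 3.437 / 9.797 ≈ 0.351 mm.

0.351 mm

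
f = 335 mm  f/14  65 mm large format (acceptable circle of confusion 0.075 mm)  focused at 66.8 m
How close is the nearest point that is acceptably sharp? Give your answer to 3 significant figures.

Hyperfocal distance H = f²/(N·c) + f = 335²/(14 × 0.075) + 335 = 112225/1.05 + 335 ≈ 107216.0 mm ≈ 107.2 m.
Near limit Dn = s·(H − f)/(H + s − 2f) = 66800 × (107216.0 − 335) / (107216.0 + 66800 − 2 × 335) = 66800 × 106881.0 / 173346.0 ≈ 41187 mm ≈ 41.2 m.

41.2 m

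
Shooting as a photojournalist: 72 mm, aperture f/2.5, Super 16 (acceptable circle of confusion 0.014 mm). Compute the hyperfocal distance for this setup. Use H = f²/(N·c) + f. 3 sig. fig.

148 m

Hyperfocal distance H = f²/(N·c) + f = 72²/(2.5 × 0.014) + 72 = 5184/0.035 + 72 ≈ 148186.3 mm ≈ 148 m.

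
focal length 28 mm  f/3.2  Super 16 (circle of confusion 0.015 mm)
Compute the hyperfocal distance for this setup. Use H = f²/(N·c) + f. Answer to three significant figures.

Hyperfocal distance H = f²/(N·c) + f = 28²/(3.2 × 0.015) + 28 = 784/0.048 + 28 ≈ 16361.3 mm ≈ 16.4 m.

16.4 m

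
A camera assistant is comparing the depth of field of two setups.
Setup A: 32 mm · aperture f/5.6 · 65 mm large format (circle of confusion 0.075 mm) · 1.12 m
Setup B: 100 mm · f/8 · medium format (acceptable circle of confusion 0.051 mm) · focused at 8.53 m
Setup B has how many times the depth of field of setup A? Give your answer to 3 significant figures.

5.33

Setup A: H = 32²/(5.6×0.075) + 32 ≈ 2470.1 mm; DoF = Df − Dn = 2022.6 − 774.4 ≈ 1248.2 mm.
Setup B: H = 100²/(8×0.051) + 100 ≈ 24609.8 mm; DoF = Df − Dn = 13001.9 − 6347.0 ≈ 6654.9 mm.
Ratio = 6654.9 / 1248.2 ≈ 5.33.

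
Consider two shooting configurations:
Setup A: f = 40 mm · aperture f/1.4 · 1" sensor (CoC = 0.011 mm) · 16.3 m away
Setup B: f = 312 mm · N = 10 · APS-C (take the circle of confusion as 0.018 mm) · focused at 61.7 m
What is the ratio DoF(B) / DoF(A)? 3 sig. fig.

2.71

Setup A: H = 40²/(1.4×0.011) + 40 ≈ 103936.1 mm; DoF = Df − Dn = 19324.3 − 14094.2 ≈ 5230.1 mm.
Setup B: H = 312²/(10×0.018) + 312 ≈ 541112.0 mm; DoF = Df − Dn = 69601 − 55410 ≈ 14191 mm.
Ratio = 14191 / 5230.1 ≈ 2.71.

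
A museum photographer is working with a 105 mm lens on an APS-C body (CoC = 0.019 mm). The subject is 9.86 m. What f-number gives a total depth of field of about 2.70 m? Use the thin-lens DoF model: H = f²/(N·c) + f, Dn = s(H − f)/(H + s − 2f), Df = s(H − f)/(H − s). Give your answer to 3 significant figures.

Write h = H − f = f²/(N·c). The thin-lens limits are Dn = s·h/(h + (s−f)) and Df = s·h/(h − (s−f)), so DoF = Df − Dn = 2·s·(s−f)·h / (h² − (s−f)²).
That is a quadratic in h: DoF·h² − 2·s·(s−f)·h − DoF·(s−f)² = 0 ⇒ h = (s−f)·(s + √(s² + DoF²)) / DoF = 9755 × (9860 + √(9860² + 2700²)) / 2700 = 9755 × (9860 + 10223.0) / 2700 ≈ 72559 mm.
Then N = f²/(c·h) = 105² / (0.019 × 72559) = 11025 / 1378.6 ≈ 8.

f/8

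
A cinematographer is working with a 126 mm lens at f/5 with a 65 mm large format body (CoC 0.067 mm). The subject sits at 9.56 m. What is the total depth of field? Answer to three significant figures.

3.96 m

Hyperfocal distance H = f²/(N·c) + f = 126²/(5 × 0.067) + 126 = 15876/0.335 + 126 ≈ 47517.0 mm ≈ 47.52 m.
Near limit Dn = s·(H − f)/(H + s − 2f) = 9560 × (47517.0 − 126) / (47517.0 + 9560 − 2 × 126) = 9560 × 47391.0 / 56825.0 ≈ 7972.9 mm.
Far limit Df = s·(H − f)/(H − s) = 9560 × (47517.0 − 126) / (47517.0 − 9560) = 9560 × 47391.0 / 37957.0 ≈ 11936.1 mm.
Depth of field = Df − Dn = 11936.1 − 7972.9 ≈ 3963.2 mm ≈ 3.96 m.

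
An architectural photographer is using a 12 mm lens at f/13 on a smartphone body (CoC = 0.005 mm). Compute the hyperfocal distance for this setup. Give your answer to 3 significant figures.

2.23 m

Hyperfocal distance H = f²/(N·c) + f = 12²/(13 × 0.005) + 12 = 144/0.065 + 12 ≈ 2227.4 mm ≈ 2.23 m.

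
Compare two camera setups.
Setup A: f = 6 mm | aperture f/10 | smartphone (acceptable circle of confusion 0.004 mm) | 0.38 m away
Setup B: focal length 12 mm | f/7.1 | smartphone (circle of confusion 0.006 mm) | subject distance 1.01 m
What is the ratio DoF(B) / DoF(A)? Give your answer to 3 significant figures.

Setup A: H = 6²/(10×0.004) + 6 ≈ 906.0 mm; DoF = Df − Dn = 650.19 − 268.45 ≈ 381.74 mm.
Setup B: H = 12²/(7.1×0.006) + 12 ≈ 3392.3 mm; DoF = Df − Dn = 1433.12 − 779.78 ≈ 653.34 mm.
Ratio = 653.34 / 381.74 ≈ 1.71.

1.71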